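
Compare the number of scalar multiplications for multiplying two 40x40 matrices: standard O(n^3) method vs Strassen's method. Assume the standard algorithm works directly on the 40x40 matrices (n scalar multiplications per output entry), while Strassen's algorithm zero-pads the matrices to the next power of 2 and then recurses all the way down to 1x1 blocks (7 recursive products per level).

Matrix multiplication for 40x40 matrices:

Strassen's algorithm requires power-of-2 dimensions. Pad 40x40 to 64x64 (next power of 2).

Standard algorithm: 40^3 = 64000 multiplications
Strassen's algorithm: 7^(log2(64)) = 7^6 = 117649 multiplications
Difference: 64000 - 117649 = -53649 (Strassen uses MORE here due to padding overhead — for small or just-over-power-of-2 n, padding can outweigh the per-level savings)

Standard: 64000 multiplications (40^3). Strassen: 117649 multiplications (7^6, after padding to 64x64). Strassen reduces 8 recursive multiplications to 7 at each level.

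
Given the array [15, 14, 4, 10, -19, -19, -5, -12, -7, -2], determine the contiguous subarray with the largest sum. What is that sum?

Using Kadane's algorithm on [15, 14, 4, 10, -19, -19, -5, -12, -7, -2]:

Scanning through the array:
Position 1 (value 14): max_ending_here = 29, max_so_far = 29
Position 2 (value 4): max_ending_here = 33, max_so_far = 33
Position 3 (value 10): max_ending_here = 43, max_so_far = 43
Position 4 (value -19): max_ending_here = 24, max_so_far = 43
Position 5 (value -19): max_ending_here = 5, max_so_far = 43
Position 6 (value -5): max_ending_here = 0, max_so_far = 43
Position 7 (value -12): max_ending_here = -12, max_so_far = 43
Position 8 (value -7): max_ending_here = -7, max_so_far = 43
Position 9 (value -2): max_ending_here = -2, max_so_far = 43

Maximum subarray: [15, 14, 4, 10]
Maximum sum: 43

The maximum subarray is [15, 14, 4, 10] with sum 43. This subarray runs from index 0 to index 3.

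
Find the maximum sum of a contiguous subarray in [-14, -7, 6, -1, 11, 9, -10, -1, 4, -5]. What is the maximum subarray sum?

Using Kadane's algorithm on [-14, -7, 6, -1, 11, 9, -10, -1, 4, -5]:

Scanning through the array:
Position 1 (value -7): max_ending_here = -7, max_so_far = -7
Position 2 (value 6): max_ending_here = 6, max_so_far = 6
Position 3 (value -1): max_ending_here = 5, max_so_far = 6
Position 4 (value 11): max_ending_here = 16, max_so_far = 16
Position 5 (value 9): max_ending_here = 25, max_so_far = 25
Position 6 (value -10): max_ending_here = 15, max_so_far = 25
Position 7 (value -1): max_ending_here = 14, max_so_far = 25
Position 8 (value 4): max_ending_here = 18, max_so_far = 25
Position 9 (value -5): max_ending_here = 13, max_so_far = 25

Maximum subarray: [6, -1, 11, 9]
Maximum sum: 25

The maximum subarray is [6, -1, 11, 9] with sum 25. This subarray runs from index 2 to index 5.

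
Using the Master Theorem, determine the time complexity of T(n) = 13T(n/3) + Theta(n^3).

Master Theorem for T(n) = 13T(n/3) + O(n^3):

a = 13, b = 3, c = 3
log_b(a) = log_3(13) = 2.3347

Case 3: c = 3 > log_3(13) = 2.3347
T(n) = O(n^3) = O(n^3)

For T(n) = 13T(n/3) + O(n^3): log_3(13) = 2.3347. This is Case 3 of the Master Theorem (c > log_b(a), work dominated by root), giving O(n^3).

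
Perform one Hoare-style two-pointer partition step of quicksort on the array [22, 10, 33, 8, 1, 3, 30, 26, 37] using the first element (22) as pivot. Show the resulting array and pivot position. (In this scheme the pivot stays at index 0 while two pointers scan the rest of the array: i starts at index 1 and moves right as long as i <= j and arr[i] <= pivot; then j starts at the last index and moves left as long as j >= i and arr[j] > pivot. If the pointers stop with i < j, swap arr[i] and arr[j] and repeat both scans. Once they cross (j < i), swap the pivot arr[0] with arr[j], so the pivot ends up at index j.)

Hoare-style two-pointer partition with pivot = 22:

Initial array: [22, 10, 33, 8, 1, 3, 30, 26, 37]

Pointers start at i = 1, j = 8.
i stops at index 2 (arr[2]=33 > 22), j stops at index 5 (arr[5]=3 <= 22): swap arr[2] and arr[5], array becomes [22, 10, 3, 8, 1, 33, 30, 26, 37]
i ends at 5, j ends at 4: the pointers have crossed (j < i), so scanning stops.

Swap pivot arr[0] with arr[4] to place pivot at position 4: [1, 10, 3, 8, 22, 33, 30, 26, 37]
Pivot position: 4

After partitioning with pivot 22, the array becomes [1, 10, 3, 8, 22, 33, 30, 26, 37]. The pivot is placed at index 4. All elements to the left of the pivot are <= 22, and all elements to the right are > 22.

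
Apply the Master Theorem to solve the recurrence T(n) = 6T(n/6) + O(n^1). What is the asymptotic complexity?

Master Theorem for T(n) = 6T(n/6) + O(n^1):

a = 6, b = 6, c = 1
log_b(a) = log_6(6) = 1.0000

Case 2: c = 1 = log_6(6) = 1.0000
T(n) = O(n^1 log n) = O(n log n)

For T(n) = 6T(n/6) + O(n^1): log_6(6) = 1.0000. This is Case 2 of the Master Theorem (c = log_b(a), equal work at all levels), giving O(n log n).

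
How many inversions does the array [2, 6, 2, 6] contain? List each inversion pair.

Finding inversions in [2, 6, 2, 6]:

(1, 2): arr[1]=6 > arr[2]=2

Total inversions: 1

The array has 1 inversion(s): (1,2). Each pair (i,j) satisfies i < j and arr[i] > arr[j].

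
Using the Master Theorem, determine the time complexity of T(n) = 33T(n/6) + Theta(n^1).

Master Theorem for T(n) = 33T(n/6) + O(n^1):

a = 33, b = 6, c = 1
log_b(a) = log_6(33) = 1.9514

Case 1: c = 1 < log_6(33) = 1.9514
T(n) = O(n^(log_6 33))

For T(n) = 33T(n/6) + O(n^1): log_6(33) = 1.9514. This is Case 1 of the Master Theorem (c < log_b(a), work dominated by leaves), giving O(n^(log_6 33)).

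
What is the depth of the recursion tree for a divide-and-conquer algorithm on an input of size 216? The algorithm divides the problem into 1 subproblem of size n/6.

For divide and conquer with division factor 6:

Problem sizes at each level:
Level 0: 216
Level 1: 36
Level 2: 6
Level 3: 1

The root is level 0 and the size-1 base case is level 3 (the tree spans levels 0 through 3, i.e. 4 levels counting the root), so the depth is the number of divisions: log_6(216) = 3

The recursion tree depth is log_6(216) = 3. At each level, the problem size is divided by 6, so it takes 3 divisions to reduce to a base case of size 1. The algorithm makes 1 recursive call at each level.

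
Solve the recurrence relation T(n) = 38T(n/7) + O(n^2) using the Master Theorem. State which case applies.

Master Theorem for T(n) = 38T(n/7) + O(n^2):

a = 38, b = 7, c = 2
log_b(a) = log_7(38) = 1.8693

Case 3: c = 2 > log_7(38) = 1.8693
T(n) = O(n^2) = O(n^2)

For T(n) = 38T(n/7) + O(n^2): log_7(38) = 1.8693. This is Case 3 of the Master Theorem (c > log_b(a), work dominated by root), giving O(n^2).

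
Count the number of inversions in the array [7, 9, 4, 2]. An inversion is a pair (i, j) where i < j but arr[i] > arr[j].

Finding inversions in [7, 9, 4, 2]:

(0, 2): arr[0]=7 > arr[2]=4
(0, 3): arr[0]=7 > arr[3]=2
(1, 2): arr[1]=9 > arr[2]=4
(1, 3): arr[1]=9 > arr[3]=2
(2, 3): arr[2]=4 > arr[3]=2

Total inversions: 5

The array has 5 inversion(s): (0,2), (0,3), (1,2), (1,3), (2,3). Each pair (i,j) satisfies i < j and arr[i] > arr[j].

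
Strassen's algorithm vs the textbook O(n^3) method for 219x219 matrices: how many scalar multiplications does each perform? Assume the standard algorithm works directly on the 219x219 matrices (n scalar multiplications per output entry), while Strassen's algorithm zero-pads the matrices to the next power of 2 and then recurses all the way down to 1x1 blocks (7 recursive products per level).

Matrix multiplication for 219x219 matrices:

Strassen's algorithm requires power-of-2 dimensions. Pad 219x219 to 256x256 (next power of 2).

Standard algorithm: 219^3 = 10503459 multiplications
Strassen's algorithm: 7^(log2(256)) = 7^8 = 5764801 multiplications
Savings: 10503459 - 5764801 = 4738658 multiplications

Standard: 10503459 multiplications (219^3). Strassen: 5764801 multiplications (7^8, after padding to 256x256). Strassen reduces 8 recursive multiplications to 7 at each level.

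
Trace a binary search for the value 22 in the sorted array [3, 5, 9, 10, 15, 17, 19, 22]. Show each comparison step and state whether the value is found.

Binary search for 22 in [3, 5, 9, 10, 15, 17, 19, 22]:

lo=0, hi=7, mid=3, arr[mid]=10 -> 10 < 22, search right half
lo=4, hi=7, mid=5, arr[mid]=17 -> 17 < 22, search right half
lo=6, hi=7, mid=6, arr[mid]=19 -> 19 < 22, search right half
lo=7, hi=7, mid=7, arr[mid]=22 -> Found target at index 7!

Binary search finds 22 at index 7 after 4 comparisons. The search repeatedly halves the search space by comparing with the middle element.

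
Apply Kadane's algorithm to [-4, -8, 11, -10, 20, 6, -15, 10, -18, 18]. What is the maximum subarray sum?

Using Kadane's algorithm on [-4, -8, 11, -10, 20, 6, -15, 10, -18, 18]:

Scanning through the array:
Position 1 (value -8): max_ending_here = -8, max_so_far = -4
Position 2 (value 11): max_ending_here = 11, max_so_far = 11
Position 3 (value -10): max_ending_here = 1, max_so_far = 11
Position 4 (value 20): max_ending_here = 21, max_so_far = 21
Position 5 (value 6): max_ending_here = 27, max_so_far = 27
Position 6 (value -15): max_ending_here = 12, max_so_far = 27
Position 7 (value 10): max_ending_here = 22, max_so_far = 27
Position 8 (value -18): max_ending_here = 4, max_so_far = 27
Position 9 (value 18): max_ending_here = 22, max_so_far = 27

Maximum subarray: [11, -10, 20, 6]
Maximum sum: 27

The maximum subarray is [11, -10, 20, 6] with sum 27. This subarray runs from index 2 to index 5.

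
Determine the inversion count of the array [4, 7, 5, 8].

Finding inversions in [4, 7, 5, 8]:

(1, 2): arr[1]=7 > arr[2]=5

Total inversions: 1

The array has 1 inversion(s): (1,2). Each pair (i,j) satisfies i < j and arr[i] > arr[j].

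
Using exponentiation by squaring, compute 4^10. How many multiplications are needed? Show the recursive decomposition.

Computing 4^10 by squaring (build up from 4^1; each line after the first costs one multiplication):

4^1 = 4
4^2 = (4^1)^2 = 4^2 = 16
4^4 = (4^2)^2 = 16^2 = 256
4^5 = 4 * 4^4 = 4 * 256 = 1024
4^10 = (4^5)^2 = 1024^2 = 1048576

Result: 1048576
Multiplications needed: 4 (4 lines after 4^1)

4^10 = 1048576. Using exponentiation by squaring, this requires 4 multiplications. The key idea: if the exponent is even, square the half-power; if odd, multiply by the base once.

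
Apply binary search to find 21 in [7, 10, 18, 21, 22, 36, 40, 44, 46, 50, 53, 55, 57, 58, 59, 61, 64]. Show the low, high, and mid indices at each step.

Binary search for 21 in [7, 10, 18, 21, 22, 36, 40, 44, 46, 50, 53, 55, 57, 58, 59, 61, 64]:

lo=0, hi=16, mid=8, arr[mid]=46 -> 46 > 21, search left half
lo=0, hi=7, mid=3, arr[mid]=21 -> Found target at index 3!

Binary search finds 21 at index 3 after 2 comparisons. The search repeatedly halves the search space by comparing with the middle element.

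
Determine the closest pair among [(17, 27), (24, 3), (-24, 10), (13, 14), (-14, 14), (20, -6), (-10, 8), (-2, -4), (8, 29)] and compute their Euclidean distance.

Computing all pairwise distances among 9 points:

d((17, 27), (24, 3)) = 25.0
d((17, 27), (-24, 10)) = 44.3847
d((17, 27), (13, 14)) = 13.6015
d((17, 27), (-14, 14)) = 33.6155
d((17, 27), (20, -6)) = 33.1361
d((17, 27), (-10, 8)) = 33.0151
d((17, 27), (-2, -4)) = 36.3593
d((17, 27), (8, 29)) = 9.2195
d((24, 3), (-24, 10)) = 48.5077
d((24, 3), (13, 14)) = 15.5563
d((24, 3), (-14, 14)) = 39.5601
d((24, 3), (20, -6)) = 9.8489
d((24, 3), (-10, 8)) = 34.3657
d((24, 3), (-2, -4)) = 26.9258
d((24, 3), (8, 29)) = 30.5287
d((-24, 10), (13, 14)) = 37.2156
d((-24, 10), (-14, 14)) = 10.7703
d((-24, 10), (20, -6)) = 46.8188
d((-24, 10), (-10, 8)) = 14.1421
d((-24, 10), (-2, -4)) = 26.0768
d((-24, 10), (8, 29)) = 37.2156
d((13, 14), (-14, 14)) = 27.0
d((13, 14), (20, -6)) = 21.1896
d((13, 14), (-10, 8)) = 23.7697
d((13, 14), (-2, -4)) = 23.4307
d((13, 14), (8, 29)) = 15.8114
d((-14, 14), (20, -6)) = 39.4462
d((-14, 14), (-10, 8)) = 7.2111 <-- minimum
d((-14, 14), (-2, -4)) = 21.6333
d((-14, 14), (8, 29)) = 26.6271
d((20, -6), (-10, 8)) = 33.1059
d((20, -6), (-2, -4)) = 22.0907
d((20, -6), (8, 29)) = 37.0
d((-10, 8), (-2, -4)) = 14.4222
d((-10, 8), (8, 29)) = 27.6586
d((-2, -4), (8, 29)) = 34.4819

Closest pair: (-14, 14) and (-10, 8) with distance 7.2111

The closest pair is (-14, 14) and (-10, 8) with Euclidean distance 7.2111. For 9 points, brute-force pairwise comparison is shown above. For large n, the divide-and-conquer algorithm (sort by x, recurse on halves, check the dividing strip) achieves O(n log n).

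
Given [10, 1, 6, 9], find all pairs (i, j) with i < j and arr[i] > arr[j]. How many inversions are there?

Finding inversions in [10, 1, 6, 9]:

(0, 1): arr[0]=10 > arr[1]=1
(0, 2): arr[0]=10 > arr[2]=6
(0, 3): arr[0]=10 > arr[3]=9

Total inversions: 3

The array has 3 inversion(s): (0,1), (0,2), (0,3). Each pair (i,j) satisfies i < j and arr[i] > arr[j].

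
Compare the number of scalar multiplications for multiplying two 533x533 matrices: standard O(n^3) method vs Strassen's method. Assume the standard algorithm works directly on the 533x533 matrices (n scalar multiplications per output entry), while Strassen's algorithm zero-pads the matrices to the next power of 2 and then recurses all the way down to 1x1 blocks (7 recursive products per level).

Matrix multiplication for 533x533 matrices:

Strassen's algorithm requires power-of-2 dimensions. Pad 533x533 to 1024x1024 (next power of 2).

Standard algorithm: 533^3 = 151419437 multiplications
Strassen's algorithm: 7^(log2(1024)) = 7^10 = 282475249 multiplications
Difference: 151419437 - 282475249 = -131055812 (Strassen uses MORE here due to padding overhead — for small or just-over-power-of-2 n, padding can outweigh the per-level savings)

Standard: 151419437 multiplications (533^3). Strassen: 282475249 multiplications (7^10, after padding to 1024x1024). Strassen reduces 8 recursive multiplications to 7 at each level.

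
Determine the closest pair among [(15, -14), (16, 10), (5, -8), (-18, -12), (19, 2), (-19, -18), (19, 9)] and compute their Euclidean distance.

Computing all pairwise distances among 7 points:

d((15, -14), (16, 10)) = 24.0208
d((15, -14), (5, -8)) = 11.6619
d((15, -14), (-18, -12)) = 33.0606
d((15, -14), (19, 2)) = 16.4924
d((15, -14), (-19, -18)) = 34.2345
d((15, -14), (19, 9)) = 23.3452
d((16, 10), (5, -8)) = 21.095
d((16, 10), (-18, -12)) = 40.4969
d((16, 10), (19, 2)) = 8.544
d((16, 10), (-19, -18)) = 44.8219
d((16, 10), (19, 9)) = 3.1623 <-- minimum
d((5, -8), (-18, -12)) = 23.3452
d((5, -8), (19, 2)) = 17.2047
d((5, -8), (-19, -18)) = 26.0
d((5, -8), (19, 9)) = 22.0227
d((-18, -12), (19, 2)) = 39.5601
d((-18, -12), (-19, -18)) = 6.0828
d((-18, -12), (19, 9)) = 42.5441
d((19, 2), (-19, -18)) = 42.9418
d((19, 2), (19, 9)) = 7.0
d((-19, -18), (19, 9)) = 46.6154

Closest pair: (16, 10) and (19, 9) with distance 3.1623

The closest pair is (16, 10) and (19, 9) with Euclidean distance 3.1623. For 7 points, brute-force pairwise comparison is shown above. For large n, the divide-and-conquer algorithm (sort by x, recurse on halves, check the dividing strip) achieves O(n log n).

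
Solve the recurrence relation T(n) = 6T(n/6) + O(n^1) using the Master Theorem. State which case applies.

Master Theorem for T(n) = 6T(n/6) + O(n^1):

a = 6, b = 6, c = 1
log_b(a) = log_6(6) = 1.0000

Case 2: c = 1 = log_6(6) = 1.0000
T(n) = O(n^1 log n) = O(n log n)

For T(n) = 6T(n/6) + O(n^1): log_6(6) = 1.0000. This is Case 2 of the Master Theorem (c = log_b(a), equal work at all levels), giving O(n log n).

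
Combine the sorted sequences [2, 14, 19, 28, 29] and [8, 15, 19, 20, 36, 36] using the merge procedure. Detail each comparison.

Merging process:

Compare 2 vs 8: take 2 from left. Merged: [2]
Compare 14 vs 8: take 8 from right. Merged: [2, 8]
Compare 14 vs 15: take 14 from left. Merged: [2, 8, 14]
Compare 19 vs 15: take 15 from right. Merged: [2, 8, 14, 15]
Compare 19 vs 19: take 19 from left. Merged: [2, 8, 14, 15, 19]
Compare 28 vs 19: take 19 from right. Merged: [2, 8, 14, 15, 19, 19]
Compare 28 vs 20: take 20 from right. Merged: [2, 8, 14, 15, 19, 19, 20]
Compare 28 vs 36: take 28 from left. Merged: [2, 8, 14, 15, 19, 19, 20, 28]
Compare 29 vs 36: take 29 from left. Merged: [2, 8, 14, 15, 19, 19, 20, 28, 29]
Append remaining from right: [36, 36]. Merged: [2, 8, 14, 15, 19, 19, 20, 28, 29, 36, 36]

Final merged array: [2, 8, 14, 15, 19, 19, 20, 28, 29, 36, 36]
Total comparisons: 9

The merged array is [2, 8, 14, 15, 19, 19, 20, 28, 29, 36, 36], requiring 9 comparisons. The merge step runs in O(n) time where n is the total number of elements.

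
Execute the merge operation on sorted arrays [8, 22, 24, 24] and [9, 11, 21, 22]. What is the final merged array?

Merging process:

Compare 8 vs 9: take 8 from left. Merged: [8]
Compare 22 vs 9: take 9 from right. Merged: [8, 9]
Compare 22 vs 11: take 11 from right. Merged: [8, 9, 11]
Compare 22 vs 21: take 21 from right. Merged: [8, 9, 11, 21]
Compare 22 vs 22: take 22 from left. Merged: [8, 9, 11, 21, 22]
Compare 24 vs 22: take 22 from right. Merged: [8, 9, 11, 21, 22, 22]
Append remaining from left: [24, 24]. Merged: [8, 9, 11, 21, 22, 22, 24, 24]

Final merged array: [8, 9, 11, 21, 22, 22, 24, 24]
Total comparisons: 6

The merged array is [8, 9, 11, 21, 22, 22, 24, 24], requiring 6 comparisons. The merge step runs in O(n) time where n is the total number of elements.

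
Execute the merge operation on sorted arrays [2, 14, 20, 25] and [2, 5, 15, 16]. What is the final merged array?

Merging process:

Compare 2 vs 2: take 2 from left. Merged: [2]
Compare 14 vs 2: take 2 from right. Merged: [2, 2]
Compare 14 vs 5: take 5 from right. Merged: [2, 2, 5]
Compare 14 vs 15: take 14 from left. Merged: [2, 2, 5, 14]
Compare 20 vs 15: take 15 from right. Merged: [2, 2, 5, 14, 15]
Compare 20 vs 16: take 16 from right. Merged: [2, 2, 5, 14, 15, 16]
Append remaining from left: [20, 25]. Merged: [2, 2, 5, 14, 15, 16, 20, 25]

Final merged array: [2, 2, 5, 14, 15, 16, 20, 25]
Total comparisons: 6

The merged array is [2, 2, 5, 14, 15, 16, 20, 25], requiring 6 comparisons. The merge step runs in O(n) time where n is the total number of elements.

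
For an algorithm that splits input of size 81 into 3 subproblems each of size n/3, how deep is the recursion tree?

For divide and conquer with division factor 3:

Problem sizes at each level:
Level 0: 81
Level 1: 27
Level 2: 9
Level 3: 3
Level 4: 1

The root is level 0 and the size-1 base case is level 4 (the tree spans levels 0 through 4, i.e. 5 levels counting the root), so the depth is the number of divisions: log_3(81) = 4

The recursion tree depth is log_3(81) = 4. At each level, the problem size is divided by 3, so it takes 4 divisions to reduce to a base case of size 1. The algorithm makes 3 recursive calls at each level.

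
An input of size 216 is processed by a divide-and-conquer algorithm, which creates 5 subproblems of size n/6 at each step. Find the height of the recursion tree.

For divide and conquer with division factor 6:

Problem sizes at each level:
Level 0: 216
Level 1: 36
Level 2: 6
Level 3: 1

The root is level 0 and the size-1 base case is level 3 (the tree spans levels 0 through 3, i.e. 4 levels counting the root), so the depth is the number of divisions: log_6(216) = 3

The recursion tree depth is log_6(216) = 3. At each level, the problem size is divided by 6, so it takes 3 divisions to reduce to a base case of size 1. The algorithm makes 5 recursive calls at each level.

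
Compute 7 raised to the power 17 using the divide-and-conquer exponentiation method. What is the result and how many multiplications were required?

Computing 7^17 by squaring (build up from 7^1; each line after the first costs one multiplication):

7^1 = 7
7^2 = (7^1)^2 = 7^2 = 49
7^4 = (7^2)^2 = 49^2 = 2401
7^8 = (7^4)^2 = 2401^2 = 5764801
7^16 = (7^8)^2 = 5764801^2 = 33232930569601
7^17 = 7 * 7^16 = 7 * 33232930569601 = 232630513987207

Result: 232630513987207
Multiplications needed: 5 (5 lines after 7^1)

7^17 = 232630513987207. Using exponentiation by squaring, this requires 5 multiplications. The key idea: if the exponent is even, square the half-power; if odd, multiply by the base once.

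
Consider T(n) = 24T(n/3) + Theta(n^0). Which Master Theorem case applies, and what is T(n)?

Master Theorem for T(n) = 24T(n/3) + O(n^0):

a = 24, b = 3, c = 0
log_b(a) = log_3(24) = 2.8928

Case 1: c = 0 < log_3(24) = 2.8928
T(n) = O(n^(log_3 24))

For T(n) = 24T(n/3) + O(n^0): log_3(24) = 2.8928. This is Case 1 of the Master Theorem (c < log_b(a), work dominated by leaves), giving O(n^(log_3 24)).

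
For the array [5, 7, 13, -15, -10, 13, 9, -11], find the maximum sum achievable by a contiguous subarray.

Using Kadane's algorithm on [5, 7, 13, -15, -10, 13, 9, -11]:

Scanning through the array:
Position 1 (value 7): max_ending_here = 12, max_so_far = 12
Position 2 (value 13): max_ending_here = 25, max_so_far = 25
Position 3 (value -15): max_ending_here = 10, max_so_far = 25
Position 4 (value -10): max_ending_here = 0, max_so_far = 25
Position 5 (value 13): max_ending_here = 13, max_so_far = 25
Position 6 (value 9): max_ending_here = 22, max_so_far = 25
Position 7 (value -11): max_ending_here = 11, max_so_far = 25

Maximum subarray: [5, 7, 13]
Maximum sum: 25

The maximum subarray is [5, 7, 13] with sum 25. This subarray runs from index 0 to index 2.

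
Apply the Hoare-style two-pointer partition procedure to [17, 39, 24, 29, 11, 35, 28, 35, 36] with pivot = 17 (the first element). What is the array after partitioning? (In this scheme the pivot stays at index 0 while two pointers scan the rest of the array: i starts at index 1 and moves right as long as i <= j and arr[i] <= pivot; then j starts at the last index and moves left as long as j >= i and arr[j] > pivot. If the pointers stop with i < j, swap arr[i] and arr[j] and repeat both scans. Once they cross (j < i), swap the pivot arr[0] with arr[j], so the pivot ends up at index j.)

Hoare-style two-pointer partition with pivot = 17:

Initial array: [17, 39, 24, 29, 11, 35, 28, 35, 36]

Pointers start at i = 1, j = 8.
i stops at index 1 (arr[1]=39 > 17), j stops at index 4 (arr[4]=11 <= 17): swap arr[1] and arr[4], array becomes [17, 11, 24, 29, 39, 35, 28, 35, 36]
i ends at 2, j ends at 1: the pointers have crossed (j < i), so scanning stops.

Swap pivot arr[0] with arr[1] to place pivot at position 1: [11, 17, 24, 29, 39, 35, 28, 35, 36]
Pivot position: 1

After partitioning with pivot 17, the array becomes [11, 17, 24, 29, 39, 35, 28, 35, 36]. The pivot is placed at index 1. All elements to the left of the pivot are <= 17, and all elements to the right are > 17.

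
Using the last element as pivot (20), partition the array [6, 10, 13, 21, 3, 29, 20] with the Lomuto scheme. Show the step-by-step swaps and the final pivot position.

Lomuto partition with pivot = 20:

Initial array: [6, 10, 13, 21, 3, 29, 20]

arr[0]=6 <= 20: swap with position 0, array becomes [6, 10, 13, 21, 3, 29, 20]
arr[1]=10 <= 20: swap with position 1, array becomes [6, 10, 13, 21, 3, 29, 20]
arr[2]=13 <= 20: swap with position 2, array becomes [6, 10, 13, 21, 3, 29, 20]
arr[3]=21 > 20: no swap
arr[4]=3 <= 20: swap with position 3, array becomes [6, 10, 13, 3, 21, 29, 20]
arr[5]=29 > 20: no swap

Place pivot at position 4: [6, 10, 13, 3, 20, 29, 21]
Pivot position: 4

After partitioning with pivot 20, the array becomes [6, 10, 13, 3, 20, 29, 21]. The pivot is placed at index 4. All elements to the left of the pivot are <= 20, and all elements to the right are > 20.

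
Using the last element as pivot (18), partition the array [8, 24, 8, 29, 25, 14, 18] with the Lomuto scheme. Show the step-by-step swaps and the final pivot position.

Lomuto partition with pivot = 18:

Initial array: [8, 24, 8, 29, 25, 14, 18]

arr[0]=8 <= 18: swap with position 0, array becomes [8, 24, 8, 29, 25, 14, 18]
arr[1]=24 > 18: no swap
arr[2]=8 <= 18: swap with position 1, array becomes [8, 8, 24, 29, 25, 14, 18]
arr[3]=29 > 18: no swap
arr[4]=25 > 18: no swap
arr[5]=14 <= 18: swap with position 2, array becomes [8, 8, 14, 29, 25, 24, 18]

Place pivot at position 3: [8, 8, 14, 18, 25, 24, 29]
Pivot position: 3

After partitioning with pivot 18, the array becomes [8, 8, 14, 18, 25, 24, 29]. The pivot is placed at index 3. All elements to the left of the pivot are <= 18, and all elements to the right are > 18.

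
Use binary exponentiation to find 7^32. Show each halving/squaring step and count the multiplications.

Computing 7^32 by squaring (build up from 7^1; each line after the first costs one multiplication):

7^1 = 7
7^2 = (7^1)^2 = 7^2 = 49
7^4 = (7^2)^2 = 49^2 = 2401
7^8 = (7^4)^2 = 2401^2 = 5764801
7^16 = (7^8)^2 = 5764801^2 = 33232930569601
7^32 = (7^16)^2 = 33232930569601^2 = 1104427674243920646305299201

Result: 1104427674243920646305299201
Multiplications needed: 5 (5 lines after 7^1)

7^32 = 1104427674243920646305299201. Using exponentiation by squaring, this requires 5 multiplications. The key idea: if the exponent is even, square the half-power; if odd, multiply by the base once.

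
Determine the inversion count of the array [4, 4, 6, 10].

Finding inversions in [4, 4, 6, 10]:


Total inversions: 0

The array has 0 inversions. It is already sorted.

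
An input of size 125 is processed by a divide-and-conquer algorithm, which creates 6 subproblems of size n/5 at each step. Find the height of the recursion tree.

For divide and conquer with division factor 5:

Problem sizes at each level:
Level 0: 125
Level 1: 25
Level 2: 5
Level 3: 1

The root is level 0 and the size-1 base case is level 3 (the tree spans levels 0 through 3, i.e. 4 levels counting the root), so the depth is the number of divisions: log_5(125) = 3

The recursion tree depth is log_5(125) = 3. At each level, the problem size is divided by 5, so it takes 3 divisions to reduce to a base case of size 1. The algorithm makes 6 recursive calls at each level.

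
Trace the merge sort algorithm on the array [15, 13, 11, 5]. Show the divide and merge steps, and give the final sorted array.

Merge sort trace:

Split: [15, 13, 11, 5] -> [15, 13] and [11, 5]
  Split: [15, 13] -> [15] and [13]
  Merge: [15] + [13] -> [13, 15]
  Split: [11, 5] -> [11] and [5]
  Merge: [11] + [5] -> [5, 11]
Merge: [13, 15] + [5, 11] -> [5, 11, 13, 15]

Final sorted array: [5, 11, 13, 15]

The merge sort proceeds by recursively splitting the array and merging sorted halves.
After all merges, the sorted array is [5, 11, 13, 15].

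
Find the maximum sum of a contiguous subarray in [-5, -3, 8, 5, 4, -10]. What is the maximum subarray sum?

Using Kadane's algorithm on [-5, -3, 8, 5, 4, -10]:

Scanning through the array:
Position 1 (value -3): max_ending_here = -3, max_so_far = -3
Position 2 (value 8): max_ending_here = 8, max_so_far = 8
Position 3 (value 5): max_ending_here = 13, max_so_far = 13
Position 4 (value 4): max_ending_here = 17, max_so_far = 17
Position 5 (value -10): max_ending_here = 7, max_so_far = 17

Maximum subarray: [8, 5, 4]
Maximum sum: 17

The maximum subarray is [8, 5, 4] with sum 17. This subarray runs from index 2 to index 4.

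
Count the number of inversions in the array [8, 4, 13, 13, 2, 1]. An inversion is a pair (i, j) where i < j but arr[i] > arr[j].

Finding inversions in [8, 4, 13, 13, 2, 1]:

(0, 1): arr[0]=8 > arr[1]=4
(0, 4): arr[0]=8 > arr[4]=2
(0, 5): arr[0]=8 > arr[5]=1
(1, 4): arr[1]=4 > arr[4]=2
(1, 5): arr[1]=4 > arr[5]=1
(2, 4): arr[2]=13 > arr[4]=2
(2, 5): arr[2]=13 > arr[5]=1
(3, 4): arr[3]=13 > arr[4]=2
(3, 5): arr[3]=13 > arr[5]=1
(4, 5): arr[4]=2 > arr[5]=1

Total inversions: 10

The array has 10 inversion(s): (0,1), (0,4), (0,5), (1,4), (1,5), (2,4), (2,5), (3,4), (3,5), (4,5). Each pair (i,j) satisfies i < j and arr[i] > arr[j].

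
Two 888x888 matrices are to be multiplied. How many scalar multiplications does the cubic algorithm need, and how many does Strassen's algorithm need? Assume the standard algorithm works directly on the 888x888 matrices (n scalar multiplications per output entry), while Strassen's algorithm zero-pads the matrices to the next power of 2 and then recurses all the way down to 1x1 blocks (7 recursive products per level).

Matrix multiplication for 888x888 matrices:

Strassen's algorithm requires power-of-2 dimensions. Pad 888x888 to 1024x1024 (next power of 2).

Standard algorithm: 888^3 = 700227072 multiplications
Strassen's algorithm: 7^(log2(1024)) = 7^10 = 282475249 multiplications
Savings: 700227072 - 282475249 = 417751823 multiplications

Standard: 700227072 multiplications (888^3). Strassen: 282475249 multiplications (7^10, after padding to 1024x1024). Strassen reduces 8 recursive multiplications to 7 at each level.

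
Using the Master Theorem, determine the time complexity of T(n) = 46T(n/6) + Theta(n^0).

Master Theorem for T(n) = 46T(n/6) + O(n^0):

a = 46, b = 6, c = 0
log_b(a) = log_6(46) = 2.1368

Case 1: c = 0 < log_6(46) = 2.1368
T(n) = O(n^(log_6 46))

For T(n) = 46T(n/6) + O(n^0): log_6(46) = 2.1368. This is Case 1 of the Master Theorem (c < log_b(a), work dominated by leaves), giving O(n^(log_6 46)).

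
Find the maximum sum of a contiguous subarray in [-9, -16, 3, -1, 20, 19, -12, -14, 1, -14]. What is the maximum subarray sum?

Using Kadane's algorithm on [-9, -16, 3, -1, 20, 19, -12, -14, 1, -14]:

Scanning through the array:
Position 1 (value -16): max_ending_here = -16, max_so_far = -9
Position 2 (value 3): max_ending_here = 3, max_so_far = 3
Position 3 (value -1): max_ending_here = 2, max_so_far = 3
Position 4 (value 20): max_ending_here = 22, max_so_far = 22
Position 5 (value 19): max_ending_here = 41, max_so_far = 41
Position 6 (value -12): max_ending_here = 29, max_so_far = 41
Position 7 (value -14): max_ending_here = 15, max_so_far = 41
Position 8 (value 1): max_ending_here = 16, max_so_far = 41
Position 9 (value -14): max_ending_here = 2, max_so_far = 41

Maximum subarray: [3, -1, 20, 19]
Maximum sum: 41

The maximum subarray is [3, -1, 20, 19] with sum 41. This subarray runs from index 2 to index 5.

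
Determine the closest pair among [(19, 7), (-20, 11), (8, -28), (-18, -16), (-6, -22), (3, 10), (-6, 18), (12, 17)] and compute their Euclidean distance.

Computing all pairwise distances among 8 points:

d((19, 7), (-20, 11)) = 39.2046
d((19, 7), (8, -28)) = 36.6879
d((19, 7), (-18, -16)) = 43.566
d((19, 7), (-6, -22)) = 38.2884
d((19, 7), (3, 10)) = 16.2788
d((19, 7), (-6, 18)) = 27.313
d((19, 7), (12, 17)) = 12.2066
d((-20, 11), (8, -28)) = 48.0104
d((-20, 11), (-18, -16)) = 27.074
d((-20, 11), (-6, -22)) = 35.8469
d((-20, 11), (3, 10)) = 23.0217
d((-20, 11), (-6, 18)) = 15.6525
d((-20, 11), (12, 17)) = 32.5576
d((8, -28), (-18, -16)) = 28.6356
d((8, -28), (-6, -22)) = 15.2315
d((8, -28), (3, 10)) = 38.3275
d((8, -28), (-6, 18)) = 48.0833
d((8, -28), (12, 17)) = 45.1774
d((-18, -16), (-6, -22)) = 13.4164
d((-18, -16), (3, 10)) = 33.4215
d((-18, -16), (-6, 18)) = 36.0555
d((-18, -16), (12, 17)) = 44.5982
d((-6, -22), (3, 10)) = 33.2415
d((-6, -22), (-6, 18)) = 40.0
d((-6, -22), (12, 17)) = 42.9535
d((3, 10), (-6, 18)) = 12.0416
d((3, 10), (12, 17)) = 11.4018 <-- minimum
d((-6, 18), (12, 17)) = 18.0278

Closest pair: (3, 10) and (12, 17) with distance 11.4018

The closest pair is (3, 10) and (12, 17) with Euclidean distance 11.4018. For 8 points, brute-force pairwise comparison is shown above. For large n, the divide-and-conquer algorithm (sort by x, recurse on halves, check the dividing strip) achieves O(n log n).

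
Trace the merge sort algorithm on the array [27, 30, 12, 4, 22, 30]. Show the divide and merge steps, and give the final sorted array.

Merge sort trace:

Split: [27, 30, 12, 4, 22, 30] -> [27, 30, 12] and [4, 22, 30]
  Split: [27, 30, 12] -> [27] and [30, 12]
    Split: [30, 12] -> [30] and [12]
    Merge: [30] + [12] -> [12, 30]
  Merge: [27] + [12, 30] -> [12, 27, 30]
  Split: [4, 22, 30] -> [4] and [22, 30]
    Split: [22, 30] -> [22] and [30]
    Merge: [22] + [30] -> [22, 30]
  Merge: [4] + [22, 30] -> [4, 22, 30]
Merge: [12, 27, 30] + [4, 22, 30] -> [4, 12, 22, 27, 30, 30]

Final sorted array: [4, 12, 22, 27, 30, 30]

The merge sort proceeds by recursively splitting the array and merging sorted halves.
After all merges, the sorted array is [4, 12, 22, 27, 30, 30].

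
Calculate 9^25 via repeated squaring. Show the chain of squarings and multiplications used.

Computing 9^25 by squaring (build up from 9^1; each line after the first costs one multiplication):

9^1 = 9
9^2 = (9^1)^2 = 9^2 = 81
9^3 = 9 * 9^2 = 9 * 81 = 729
9^6 = (9^3)^2 = 729^2 = 531441
9^12 = (9^6)^2 = 531441^2 = 282429536481
9^24 = (9^12)^2 = 282429536481^2 = 79766443076872509863361
9^25 = 9 * 9^24 = 9 * 79766443076872509863361 = 717897987691852588770249

Result: 717897987691852588770249
Multiplications needed: 6 (6 lines after 9^1)

9^25 = 717897987691852588770249. Using exponentiation by squaring, this requires 6 multiplications. The key idea: if the exponent is even, square the half-power; if odd, multiply by the base once.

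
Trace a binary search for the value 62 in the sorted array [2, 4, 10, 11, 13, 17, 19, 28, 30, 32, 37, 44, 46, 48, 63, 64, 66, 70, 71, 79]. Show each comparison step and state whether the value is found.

Binary search for 62 in [2, 4, 10, 11, 13, 17, 19, 28, 30, 32, 37, 44, 46, 48, 63, 64, 66, 70, 71, 79]:

lo=0, hi=19, mid=9, arr[mid]=32 -> 32 < 62, search right half
lo=10, hi=19, mid=14, arr[mid]=63 -> 63 > 62, search left half
lo=10, hi=13, mid=11, arr[mid]=44 -> 44 < 62, search right half
lo=12, hi=13, mid=12, arr[mid]=46 -> 46 < 62, search right half
lo=13, hi=13, mid=13, arr[mid]=48 -> 48 < 62, search right half
lo=14 > hi=13, target 62 not found

Binary search determines that 62 is not in the array after 5 comparisons. The search space was exhausted without finding the target.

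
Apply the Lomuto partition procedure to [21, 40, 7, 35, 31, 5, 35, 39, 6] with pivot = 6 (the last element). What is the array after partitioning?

Lomuto partition with pivot = 6:

Initial array: [21, 40, 7, 35, 31, 5, 35, 39, 6]

arr[0]=21 > 6: no swap
arr[1]=40 > 6: no swap
arr[2]=7 > 6: no swap
arr[3]=35 > 6: no swap
arr[4]=31 > 6: no swap
arr[5]=5 <= 6: swap with position 0, array becomes [5, 40, 7, 35, 31, 21, 35, 39, 6]
arr[6]=35 > 6: no swap
arr[7]=39 > 6: no swap

Place pivot at position 1: [5, 6, 7, 35, 31, 21, 35, 39, 40]
Pivot position: 1

After partitioning with pivot 6, the array becomes [5, 6, 7, 35, 31, 21, 35, 39, 40]. The pivot is placed at index 1. All elements to the left of the pivot are <= 6, and all elements to the right are > 6.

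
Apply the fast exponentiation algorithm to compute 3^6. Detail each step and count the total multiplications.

Computing 3^6 by squaring (build up from 3^1; each line after the first costs one multiplication):

3^1 = 3
3^2 = (3^1)^2 = 3^2 = 9
3^3 = 3 * 3^2 = 3 * 9 = 27
3^6 = (3^3)^2 = 27^2 = 729

Result: 729
Multiplications needed: 3 (3 lines after 3^1)

3^6 = 729. Using exponentiation by squaring, this requires 3 multiplications. The key idea: if the exponent is even, square the half-power; if odd, multiply by the base once.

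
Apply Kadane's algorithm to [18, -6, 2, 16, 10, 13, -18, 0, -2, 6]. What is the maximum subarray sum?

Using Kadane's algorithm on [18, -6, 2, 16, 10, 13, -18, 0, -2, 6]:

Scanning through the array:
Position 1 (value -6): max_ending_here = 12, max_so_far = 18
Position 2 (value 2): max_ending_here = 14, max_so_far = 18
Position 3 (value 16): max_ending_here = 30, max_so_far = 30
Position 4 (value 10): max_ending_here = 40, max_so_far = 40
Position 5 (value 13): max_ending_here = 53, max_so_far = 53
Position 6 (value -18): max_ending_here = 35, max_so_far = 53
Position 7 (value 0): max_ending_here = 35, max_so_far = 53
Position 8 (value -2): max_ending_here = 33, max_so_far = 53
Position 9 (value 6): max_ending_here = 39, max_so_far = 53

Maximum subarray: [18, -6, 2, 16, 10, 13]
Maximum sum: 53

The maximum subarray is [18, -6, 2, 16, 10, 13] with sum 53. This subarray runs from index 0 to index 5.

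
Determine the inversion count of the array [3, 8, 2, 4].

Finding inversions in [3, 8, 2, 4]:

(0, 2): arr[0]=3 > arr[2]=2
(1, 2): arr[1]=8 > arr[2]=2
(1, 3): arr[1]=8 > arr[3]=4

Total inversions: 3

The array has 3 inversion(s): (0,2), (1,2), (1,3). Each pair (i,j) satisfies i < j and arr[i] > arr[j].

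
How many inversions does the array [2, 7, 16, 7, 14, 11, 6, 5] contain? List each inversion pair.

Finding inversions in [2, 7, 16, 7, 14, 11, 6, 5]:

(1, 6): arr[1]=7 > arr[6]=6
(1, 7): arr[1]=7 > arr[7]=5
(2, 3): arr[2]=16 > arr[3]=7
(2, 4): arr[2]=16 > arr[4]=14
(2, 5): arr[2]=16 > arr[5]=11
(2, 6): arr[2]=16 > arr[6]=6
(2, 7): arr[2]=16 > arr[7]=5
(3, 6): arr[3]=7 > arr[6]=6
(3, 7): arr[3]=7 > arr[7]=5
(4, 5): arr[4]=14 > arr[5]=11
(4, 6): arr[4]=14 > arr[6]=6
(4, 7): arr[4]=14 > arr[7]=5
(5, 6): arr[5]=11 > arr[6]=6
(5, 7): arr[5]=11 > arr[7]=5
(6, 7): arr[6]=6 > arr[7]=5

Total inversions: 15

The array has 15 inversion(s): (1,6), (1,7), (2,3), (2,4), (2,5), (2,6), (2,7), (3,6), (3,7), (4,5), (4,6), (4,7), (5,6), (5,7), (6,7). Each pair (i,j) satisfies i < j and arr[i] > arr[j].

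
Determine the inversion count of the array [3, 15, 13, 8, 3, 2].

Finding inversions in [3, 15, 13, 8, 3, 2]:

(0, 5): arr[0]=3 > arr[5]=2
(1, 2): arr[1]=15 > arr[2]=13
(1, 3): arr[1]=15 > arr[3]=8
(1, 4): arr[1]=15 > arr[4]=3
(1, 5): arr[1]=15 > arr[5]=2
(2, 3): arr[2]=13 > arr[3]=8
(2, 4): arr[2]=13 > arr[4]=3
(2, 5): arr[2]=13 > arr[5]=2
(3, 4): arr[3]=8 > arr[4]=3
(3, 5): arr[3]=8 > arr[5]=2
(4, 5): arr[4]=3 > arr[5]=2

Total inversions: 11

The array has 11 inversion(s): (0,5), (1,2), (1,3), (1,4), (1,5), (2,3), (2,4), (2,5), (3,4), (3,5), (4,5). Each pair (i,j) satisfies i < j and arr[i] > arr[j].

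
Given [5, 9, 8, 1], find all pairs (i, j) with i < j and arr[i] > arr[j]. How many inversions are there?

Finding inversions in [5, 9, 8, 1]:

(0, 3): arr[0]=5 > arr[3]=1
(1, 2): arr[1]=9 > arr[2]=8
(1, 3): arr[1]=9 > arr[3]=1
(2, 3): arr[2]=8 > arr[3]=1

Total inversions: 4

The array has 4 inversion(s): (0,3), (1,2), (1,3), (2,3). Each pair (i,j) satisfies i < j and arr[i] > arr[j].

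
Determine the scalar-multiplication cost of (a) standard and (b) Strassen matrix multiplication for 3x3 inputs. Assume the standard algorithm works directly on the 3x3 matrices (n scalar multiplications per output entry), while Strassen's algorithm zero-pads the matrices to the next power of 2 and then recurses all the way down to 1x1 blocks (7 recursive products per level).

Matrix multiplication for 3x3 matrices:

Strassen's algorithm requires power-of-2 dimensions. Pad 3x3 to 4x4 (next power of 2).

Standard algorithm: 3^3 = 27 multiplications
Strassen's algorithm: 7^(log2(4)) = 7^2 = 49 multiplications
Difference: 27 - 49 = -22 (Strassen uses MORE here due to padding overhead — for small or just-over-power-of-2 n, padding can outweigh the per-level savings)

Standard: 27 multiplications (3^3). Strassen: 49 multiplications (7^2, after padding to 4x4). Strassen reduces 8 recursive multiplications to 7 at each level.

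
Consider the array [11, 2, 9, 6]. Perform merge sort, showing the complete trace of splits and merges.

Merge sort trace:

Split: [11, 2, 9, 6] -> [11, 2] and [9, 6]
  Split: [11, 2] -> [11] and [2]
  Merge: [11] + [2] -> [2, 11]
  Split: [9, 6] -> [9] and [6]
  Merge: [9] + [6] -> [6, 9]
Merge: [2, 11] + [6, 9] -> [2, 6, 9, 11]

Final sorted array: [2, 6, 9, 11]

The merge sort proceeds by recursively splitting the array and merging sorted halves.
After all merges, the sorted array is [2, 6, 9, 11].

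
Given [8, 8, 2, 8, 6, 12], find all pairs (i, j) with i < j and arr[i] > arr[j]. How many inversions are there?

Finding inversions in [8, 8, 2, 8, 6, 12]:

(0, 2): arr[0]=8 > arr[2]=2
(0, 4): arr[0]=8 > arr[4]=6
(1, 2): arr[1]=8 > arr[2]=2
(1, 4): arr[1]=8 > arr[4]=6
(3, 4): arr[3]=8 > arr[4]=6

Total inversions: 5

The array has 5 inversion(s): (0,2), (0,4), (1,2), (1,4), (3,4). Each pair (i,j) satisfies i < j and arr[i] > arr[j].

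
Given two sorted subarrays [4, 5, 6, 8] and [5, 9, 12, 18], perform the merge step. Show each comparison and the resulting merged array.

Merging process:

Compare 4 vs 5: take 4 from left. Merged: [4]
Compare 5 vs 5: take 5 from left. Merged: [4, 5]
Compare 6 vs 5: take 5 from right. Merged: [4, 5, 5]
Compare 6 vs 9: take 6 from left. Merged: [4, 5, 5, 6]
Compare 8 vs 9: take 8 from left. Merged: [4, 5, 5, 6, 8]
Append remaining from right: [9, 12, 18]. Merged: [4, 5, 5, 6, 8, 9, 12, 18]

Final merged array: [4, 5, 5, 6, 8, 9, 12, 18]
Total comparisons: 5

The merged array is [4, 5, 5, 6, 8, 9, 12, 18], requiring 5 comparisons. The merge step runs in O(n) time where n is the total number of elements.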